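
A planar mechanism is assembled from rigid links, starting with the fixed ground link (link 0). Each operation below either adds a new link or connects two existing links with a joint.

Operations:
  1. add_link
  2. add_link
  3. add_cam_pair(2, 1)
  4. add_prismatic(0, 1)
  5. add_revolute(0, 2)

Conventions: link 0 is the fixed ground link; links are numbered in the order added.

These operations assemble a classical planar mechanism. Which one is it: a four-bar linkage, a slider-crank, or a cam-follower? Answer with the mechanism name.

links: 3 (incl. ground); joints: 1 revolute, 1 prismatic, 1 higher (cam) pair, forming one closed loop
3 links, revolute + prismatic + higher pair in one loop → cam-follower

cam-follower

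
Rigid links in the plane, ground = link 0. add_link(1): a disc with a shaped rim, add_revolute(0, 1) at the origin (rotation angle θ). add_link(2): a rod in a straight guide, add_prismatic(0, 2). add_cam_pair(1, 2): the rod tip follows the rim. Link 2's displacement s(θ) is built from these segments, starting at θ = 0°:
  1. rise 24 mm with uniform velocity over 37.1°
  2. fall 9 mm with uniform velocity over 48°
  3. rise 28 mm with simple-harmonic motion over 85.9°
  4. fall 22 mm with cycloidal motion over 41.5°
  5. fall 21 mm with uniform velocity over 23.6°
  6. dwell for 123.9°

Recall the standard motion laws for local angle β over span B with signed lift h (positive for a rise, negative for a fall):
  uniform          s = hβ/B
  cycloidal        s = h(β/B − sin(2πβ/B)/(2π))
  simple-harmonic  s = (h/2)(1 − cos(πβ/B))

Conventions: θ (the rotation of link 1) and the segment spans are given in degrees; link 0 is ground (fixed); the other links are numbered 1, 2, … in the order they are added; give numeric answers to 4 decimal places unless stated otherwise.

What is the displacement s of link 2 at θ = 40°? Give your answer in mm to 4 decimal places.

segment 1 (0° to 37.1°, uniform, h = 24) is passed completely: s = 0.0000 + (24) = 24.0000
θ = 40° falls in segment 2 (37.1° to 85.1°, uniform, h = -9): β = 40 − 37.1 = 2.9°, B = 48°; Δs = -9·2.9/48 = -0.5437; s = 24.0000 − 0.5437 = 23.4563

23.4563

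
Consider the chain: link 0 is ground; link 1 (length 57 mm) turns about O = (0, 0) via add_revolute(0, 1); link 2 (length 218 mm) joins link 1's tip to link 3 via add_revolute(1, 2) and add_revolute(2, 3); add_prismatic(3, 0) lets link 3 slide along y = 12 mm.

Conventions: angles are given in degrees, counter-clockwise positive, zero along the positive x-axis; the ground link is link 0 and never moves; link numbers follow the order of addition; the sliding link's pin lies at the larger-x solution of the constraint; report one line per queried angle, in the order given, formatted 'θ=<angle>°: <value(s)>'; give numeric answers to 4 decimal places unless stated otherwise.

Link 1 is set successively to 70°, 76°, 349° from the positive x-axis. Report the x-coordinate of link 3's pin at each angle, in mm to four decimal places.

geometry: r = 57 mm, L = 218 mm, e = 12 mm
θ=70°: crank pin P = (r cos θ, r sin θ) = (19.495148, 53.562479)
θ=70°: h = r sin θ − e = 53.562479 − 12 = 41.562479
θ=70°: x = r cos θ + √(L² − h²) = 19.495148 + 214.001309 = 233.496457
θ=76°: crank pin P = (r cos θ, r sin θ) = (13.789548, 55.306856)
θ=76°: h = r sin θ − e = 55.306856 − 12 = 43.306856
θ=76°: x = r cos θ + √(L² − h²) = 13.789548 + 213.655134 = 227.444682
θ=349°: crank pin P = (r cos θ, r sin θ) = (55.952749, -10.876113)
θ=349°: h = r sin θ − e = -10.876113 − 12 = -22.876113
θ=349°: x = r cos θ + √(L² − h²) = 55.952749 + 216.796410 = 272.749160

θ=70°: 233.4965
θ=76°: 227.4447
θ=349°: 272.7492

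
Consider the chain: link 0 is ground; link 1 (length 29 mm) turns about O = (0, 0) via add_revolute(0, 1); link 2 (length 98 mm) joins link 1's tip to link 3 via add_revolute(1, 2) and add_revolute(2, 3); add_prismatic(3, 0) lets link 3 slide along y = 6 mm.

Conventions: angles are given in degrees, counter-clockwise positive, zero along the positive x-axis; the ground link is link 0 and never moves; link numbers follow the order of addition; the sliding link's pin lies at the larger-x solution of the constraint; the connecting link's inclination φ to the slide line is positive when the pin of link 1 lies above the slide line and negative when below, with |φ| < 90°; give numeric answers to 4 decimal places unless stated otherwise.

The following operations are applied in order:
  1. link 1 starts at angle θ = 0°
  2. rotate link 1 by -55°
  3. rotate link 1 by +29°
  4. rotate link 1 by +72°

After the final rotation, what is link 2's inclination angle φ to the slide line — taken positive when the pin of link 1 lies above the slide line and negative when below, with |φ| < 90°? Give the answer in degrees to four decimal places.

geometry: r = 29 mm, L = 98 mm, e = 6 mm; θ starts at 0°
rotate link 1 by -55°: θ ← 0° -55° = -55°
rotate link 1 by +29°: θ ← -55° +29° = -26°
rotate link 1 by +72°: θ ← -26° +72° = 46°
h = r sin θ − e = 20.860854 − 6 = 14.860854
sin φ = h / L = 14.860854 / 98 = 0.15164137
φ = arcsin(0.15164137) = 8.722058°

8.7221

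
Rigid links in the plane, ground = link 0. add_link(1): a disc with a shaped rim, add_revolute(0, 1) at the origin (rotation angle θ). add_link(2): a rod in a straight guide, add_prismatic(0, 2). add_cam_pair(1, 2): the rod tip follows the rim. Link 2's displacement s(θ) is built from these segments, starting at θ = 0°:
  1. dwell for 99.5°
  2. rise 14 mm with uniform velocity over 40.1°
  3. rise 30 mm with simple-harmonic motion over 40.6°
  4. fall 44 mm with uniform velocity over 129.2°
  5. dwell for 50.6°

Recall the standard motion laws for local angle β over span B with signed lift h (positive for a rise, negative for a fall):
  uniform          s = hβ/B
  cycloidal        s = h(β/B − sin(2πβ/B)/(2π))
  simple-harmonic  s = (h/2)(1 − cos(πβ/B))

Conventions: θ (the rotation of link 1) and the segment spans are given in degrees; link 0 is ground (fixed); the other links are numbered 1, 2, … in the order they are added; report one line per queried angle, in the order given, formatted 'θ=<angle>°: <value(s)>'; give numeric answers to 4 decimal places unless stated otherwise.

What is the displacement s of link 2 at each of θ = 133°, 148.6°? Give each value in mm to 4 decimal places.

segment 1 (0° to 99.5°, dwell): s unchanged at 0.0000
θ = 133° falls in segment 2 (99.5° to 139.6°, uniform, h = 14): β = 133 − 99.5 = 33.5°, B = 40.1°; Δs = 14·33.5/40.1 = 11.6958; s = 0.0000 + 11.6958 = 11.6958
segment 2 (99.5° to 139.6°, uniform, h = 14) is passed completely: s = 0.0000 + (14) = 14.0000
θ = 148.6° falls in segment 3 (139.6° to 180.2°, simple-harmonic, h = 30): β = 148.6 − 139.6 = 9°, B = 40.6°; Δs = 30/2·(1 − cos(π·0.2217)) = 3.4928; s = 14.0000 + 3.4928 = 17.4928

θ=133°: 11.6958
θ=148.6°: 17.4928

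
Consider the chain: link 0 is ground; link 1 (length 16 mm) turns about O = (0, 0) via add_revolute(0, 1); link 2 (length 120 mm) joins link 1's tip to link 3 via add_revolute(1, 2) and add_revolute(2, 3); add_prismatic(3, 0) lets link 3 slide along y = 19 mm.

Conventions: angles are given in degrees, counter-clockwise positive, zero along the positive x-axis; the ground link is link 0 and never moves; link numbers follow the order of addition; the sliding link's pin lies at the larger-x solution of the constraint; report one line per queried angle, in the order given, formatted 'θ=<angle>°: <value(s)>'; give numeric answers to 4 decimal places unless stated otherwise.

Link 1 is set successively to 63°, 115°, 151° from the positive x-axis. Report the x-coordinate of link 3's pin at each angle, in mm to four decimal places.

geometry: r = 16 mm, L = 120 mm, e = 19 mm
θ=63°: crank pin P = (r cos θ, r sin θ) = (7.263848, 14.256104)
θ=63°: h = r sin θ − e = 14.256104 − 19 = -4.743896
θ=63°: x = r cos θ + √(L² − h²) = 7.263848 + 119.906194 = 127.170042
θ=115°: crank pin P = (r cos θ, r sin θ) = (-6.761892, 14.500925)
θ=115°: h = r sin θ − e = 14.500925 − 19 = -4.499075
θ=115°: x = r cos θ + √(L² − h²) = -6.761892 + 119.915630 = 113.153738
θ=151°: crank pin P = (r cos θ, r sin θ) = (-13.993915, 7.756954)
θ=151°: h = r sin θ − e = 7.756954 − 19 = -11.243046
θ=151°: x = r cos θ + √(L² − h²) = -13.993915 + 119.472147 = 105.478232

θ=63°: 127.1700
θ=115°: 113.1537
θ=151°: 105.4782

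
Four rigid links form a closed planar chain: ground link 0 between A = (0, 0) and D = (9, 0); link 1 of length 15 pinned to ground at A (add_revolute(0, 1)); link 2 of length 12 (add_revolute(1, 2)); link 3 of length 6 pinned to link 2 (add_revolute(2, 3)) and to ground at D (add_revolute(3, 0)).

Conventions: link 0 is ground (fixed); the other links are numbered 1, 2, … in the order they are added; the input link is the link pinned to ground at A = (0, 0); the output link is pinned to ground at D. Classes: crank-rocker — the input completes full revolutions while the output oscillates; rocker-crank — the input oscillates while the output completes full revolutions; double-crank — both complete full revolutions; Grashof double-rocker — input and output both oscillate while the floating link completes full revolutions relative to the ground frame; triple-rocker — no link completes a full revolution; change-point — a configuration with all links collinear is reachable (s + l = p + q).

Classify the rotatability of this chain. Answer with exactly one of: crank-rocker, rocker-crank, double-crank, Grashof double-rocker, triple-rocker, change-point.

lengths: ground=9, input=15, coupler=12, output=6
sorted: s=6 (shortest), l=15 (longest), p+q=21
s + l = 21 vs p + q = 21
s + l = p + q → change-point (collinear configuration reachable)

change-point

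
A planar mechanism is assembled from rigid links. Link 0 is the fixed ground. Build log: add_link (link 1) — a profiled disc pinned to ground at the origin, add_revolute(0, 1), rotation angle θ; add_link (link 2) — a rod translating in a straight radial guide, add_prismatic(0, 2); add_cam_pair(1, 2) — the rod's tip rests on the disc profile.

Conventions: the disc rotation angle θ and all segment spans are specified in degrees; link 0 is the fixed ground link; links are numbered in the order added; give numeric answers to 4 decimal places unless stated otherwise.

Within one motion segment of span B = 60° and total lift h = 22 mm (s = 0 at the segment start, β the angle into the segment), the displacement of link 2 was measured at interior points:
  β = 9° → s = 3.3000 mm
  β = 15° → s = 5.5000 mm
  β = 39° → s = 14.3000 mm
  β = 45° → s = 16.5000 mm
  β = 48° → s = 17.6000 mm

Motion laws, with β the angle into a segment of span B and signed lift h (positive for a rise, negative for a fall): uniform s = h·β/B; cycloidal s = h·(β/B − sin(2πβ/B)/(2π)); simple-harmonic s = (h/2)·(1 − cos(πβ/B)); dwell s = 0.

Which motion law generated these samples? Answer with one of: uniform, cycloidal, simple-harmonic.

candidates at β/B = r: uniform s = h·r (linear in β); cycloidal s = h·(r − sin(2πr)/(2π)); simple-harmonic s = (h/2)(1 − cos(πr))
β=9°: printed 3.3000 | uniform 3.3000, cycloidal 0.4673, simple-harmonic 1.1989
β=15°: printed 5.5000 | uniform 5.5000, cycloidal 1.9986, simple-harmonic 3.2218
β=39°: printed 14.3000 | uniform 14.3000, cycloidal 17.1327, simple-harmonic 15.9939
β=45°: printed 16.5000 | uniform 16.5000, cycloidal 20.0014, simple-harmonic 18.7782
β=48°: printed 17.6000 | uniform 17.6000, cycloidal 20.9300, simple-harmonic 19.8992
only one law matches every sample → uniform

uniform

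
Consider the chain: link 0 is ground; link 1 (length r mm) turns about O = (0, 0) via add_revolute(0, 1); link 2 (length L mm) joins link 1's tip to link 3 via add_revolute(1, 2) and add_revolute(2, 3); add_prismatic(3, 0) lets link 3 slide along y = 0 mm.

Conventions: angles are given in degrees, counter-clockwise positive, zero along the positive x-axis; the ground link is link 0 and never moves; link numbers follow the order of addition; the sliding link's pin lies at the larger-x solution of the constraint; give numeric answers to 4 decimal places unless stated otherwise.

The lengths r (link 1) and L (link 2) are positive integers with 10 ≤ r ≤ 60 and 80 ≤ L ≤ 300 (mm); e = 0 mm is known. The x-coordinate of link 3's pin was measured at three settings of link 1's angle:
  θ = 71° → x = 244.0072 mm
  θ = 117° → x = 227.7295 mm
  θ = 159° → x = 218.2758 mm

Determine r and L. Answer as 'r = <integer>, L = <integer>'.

constraint per measurement: (x − r cos θ)² + (r sin θ − e)² = L²
subtracting the θ₁ and θ₂ equations cancels the r² and L² terms:
r = (x₁² − x₂²) / (2[(x₁cos θ₁ + e sin θ₁) − (x₂cos θ₂ + e sin θ₂)]) = 21.0000 → r = 21
L² = (x₁ − r cos θ₁)² + (r sin θ₁ − e)² = 56643.9928 → L = 238.0000 → L = 238
check at θ₃=159°: x = 218.2758 (printed 218.2758) ✓

r = 21, L = 238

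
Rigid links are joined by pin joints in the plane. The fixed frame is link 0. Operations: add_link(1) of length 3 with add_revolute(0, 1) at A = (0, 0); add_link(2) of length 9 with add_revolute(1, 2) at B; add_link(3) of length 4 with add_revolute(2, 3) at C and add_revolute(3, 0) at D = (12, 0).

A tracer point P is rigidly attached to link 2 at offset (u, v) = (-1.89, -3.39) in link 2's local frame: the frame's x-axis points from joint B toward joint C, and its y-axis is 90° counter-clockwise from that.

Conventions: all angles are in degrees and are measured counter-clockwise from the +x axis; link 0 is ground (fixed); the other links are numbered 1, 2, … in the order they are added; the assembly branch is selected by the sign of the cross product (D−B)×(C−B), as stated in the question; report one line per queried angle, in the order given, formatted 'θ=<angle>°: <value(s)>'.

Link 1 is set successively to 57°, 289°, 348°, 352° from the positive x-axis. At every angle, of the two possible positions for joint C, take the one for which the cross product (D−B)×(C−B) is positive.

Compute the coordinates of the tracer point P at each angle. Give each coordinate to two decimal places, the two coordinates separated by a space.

A=(0,0), D=(12.00,0)
θ=57°: B = A + 3.00·(cos57°, sin57°) = (1.6339, 2.5160)
θ=57°: |BD| = 10.6671
θ=57°: circle(B,9.00) ∩ circle(D,4.00): a=8.3803, h=3.2819
θ=57°:   candidates: C₊=(10.5518,3.7287) cross=35.008; C₋=(9.0037,-2.6499) cross=-35.008
θ=57°:   branch + wants cross > 0 → take C=(10.5518,3.7287) (cross=35.008)
θ=57°: ex = (C−B)/|BC| = (0.9909,0.1347); ey = (-0.1347,0.9909)
θ=57°: P = B + -1.89·ex + -3.39·ey = (0.2179,-1.0977)
θ=289°: B = A + 3.00·(cos289°, sin289°) = (0.9767, -2.8366)
θ=289°: |BD| = 11.3824
θ=289°: circle(B,9.00) ∩ circle(D,4.00): a=8.5465, h=2.8209
θ=289°:   candidates: C₊=(8.5506,2.0252) cross=32.109; C₋=(9.9565,-3.4386) cross=-32.109
θ=289°:   branch + wants cross > 0 → take C=(8.5506,2.0252) (cross=32.109)
θ=289°: ex = (C−B)/|BC| = (0.8415,0.5402); ey = (-0.5402,0.8415)
θ=289°: P = B + -1.89·ex + -3.39·ey = (1.2175,-6.7103)
θ=348°: B = A + 3.00·(cos348°, sin348°) = (2.9344, -0.6237)
θ=348°: |BD| = 9.0870
θ=348°: circle(B,9.00) ∩ circle(D,4.00): a=8.1200, h=3.8814
θ=348°:   candidates: C₊=(10.7689,3.8058) cross=35.270; C₋=(11.3017,-3.9386) cross=-35.270
θ=348°:   branch + wants cross > 0 → take C=(10.7689,3.8058) (cross=35.270)
θ=348°: ex = (C−B)/|BC| = (0.8705,0.4922); ey = (-0.4922,0.8705)
θ=348°: P = B + -1.89·ex + -3.39·ey = (2.9577,-4.5049)
θ=352°: B = A + 3.00·(cos352°, sin352°) = (2.9708, -0.4175)
θ=352°: |BD| = 9.0388
θ=352°: circle(B,9.00) ∩ circle(D,4.00): a=8.1150, h=3.8919
θ=352°:   candidates: C₊=(10.8974,3.8450) cross=35.178; C₋=(11.2569,-3.9304) cross=-35.178
θ=352°:   branch + wants cross > 0 → take C=(10.8974,3.8450) (cross=35.178)
θ=352°: ex = (C−B)/|BC| = (0.8807,0.4736); ey = (-0.4736,0.8807)
θ=352°: P = B + -1.89·ex + -3.39·ey = (2.9118,-4.2983)

θ=57°: 0.22 -1.10
θ=289°: 1.22 -6.71
θ=348°: 2.96 -4.50
θ=352°: 2.91 -4.30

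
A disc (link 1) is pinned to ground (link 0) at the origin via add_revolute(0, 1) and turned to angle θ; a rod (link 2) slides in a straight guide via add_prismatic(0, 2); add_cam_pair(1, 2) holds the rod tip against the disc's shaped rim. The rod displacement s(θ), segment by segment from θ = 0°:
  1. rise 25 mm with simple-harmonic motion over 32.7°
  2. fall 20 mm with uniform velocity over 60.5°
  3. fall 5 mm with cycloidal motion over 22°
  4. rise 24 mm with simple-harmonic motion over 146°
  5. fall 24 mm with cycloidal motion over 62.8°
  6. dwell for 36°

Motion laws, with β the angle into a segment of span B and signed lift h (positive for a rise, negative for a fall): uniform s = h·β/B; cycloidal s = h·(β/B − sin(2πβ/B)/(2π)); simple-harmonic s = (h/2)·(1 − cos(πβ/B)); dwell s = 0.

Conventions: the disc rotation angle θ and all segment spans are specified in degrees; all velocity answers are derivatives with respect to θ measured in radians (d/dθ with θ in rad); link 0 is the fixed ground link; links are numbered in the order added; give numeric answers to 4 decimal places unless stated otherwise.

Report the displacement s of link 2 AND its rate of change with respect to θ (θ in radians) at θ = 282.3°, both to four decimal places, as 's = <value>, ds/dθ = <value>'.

segment 1 (0° to 32.7°, simple-harmonic, h = 25) is passed completely: s = 0.0000 + (25) = 25.0000
segment 2 (32.7° to 93.2°, uniform, h = -20) is passed completely: s = 25.0000 + (-20) = 5.0000
segment 3 (93.2° to 115.2°, cycloidal, h = -5) is passed completely: s = 5.0000 + (-5) = 0.0000
segment 4 (115.2° to 261.2°, simple-harmonic, h = 24) is passed completely: s = 0.0000 + (24) = 24.0000
θ = 282.3° falls in segment 5 (261.2° to 324°, cycloidal, h = -24): β = 282.3 − 261.2 = 21.1°, B = 62.8°; Δs = -24·(0.3360 − sin(2π·0.3360)/(2π)) = -4.7880; s = 24.0000 − 4.7880 = 19.2120
velocity in seg [261.2°–324°] (cycloidal), θ in radians: β = 21.1° = 0.3683 rad, B = 62.8° = 1.0961 rad; ds/dθ = (h/B)(1 − cos(2πβ/B)) = ((-24)/1.0961)(1 − cos(2π·0.3360)) = -33.159386 mm/rad

s = 19.2120, ds/dθ = -33.1594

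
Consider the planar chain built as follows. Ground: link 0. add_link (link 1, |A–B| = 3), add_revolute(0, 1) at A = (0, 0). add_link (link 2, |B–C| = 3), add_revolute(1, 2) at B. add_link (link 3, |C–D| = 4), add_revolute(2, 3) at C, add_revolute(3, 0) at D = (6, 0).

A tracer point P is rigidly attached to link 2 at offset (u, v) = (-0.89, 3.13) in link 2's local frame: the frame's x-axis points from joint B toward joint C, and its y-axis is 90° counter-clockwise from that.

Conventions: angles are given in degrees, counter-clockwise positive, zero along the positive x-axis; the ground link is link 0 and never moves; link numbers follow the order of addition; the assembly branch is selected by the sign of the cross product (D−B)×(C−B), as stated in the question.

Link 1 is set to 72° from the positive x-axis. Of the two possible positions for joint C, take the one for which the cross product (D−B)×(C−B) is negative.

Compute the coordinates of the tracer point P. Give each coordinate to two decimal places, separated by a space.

A=(0,0), D=(6.00,0)
B = A + 3.00·(cos72°, sin72°) = (0.9271, 2.8532)
|BD| = 5.8203
circle(B,3.00) ∩ circle(D,4.00): a=2.3088, h=1.9156
  candidates: C₊=(3.8784,3.3910) cross=11.149; C₋=(2.0003,0.0517) cross=-11.149
  branch - wants cross < 0 → take C=(2.0003,0.0517) (cross=-11.149)
ex = (C−B)/|BC| = (0.3578,-0.9338); ey = (0.9338,0.3578)
P = B + -0.89·ex + 3.13·ey = (3.5315,4.8041)

3.53 4.80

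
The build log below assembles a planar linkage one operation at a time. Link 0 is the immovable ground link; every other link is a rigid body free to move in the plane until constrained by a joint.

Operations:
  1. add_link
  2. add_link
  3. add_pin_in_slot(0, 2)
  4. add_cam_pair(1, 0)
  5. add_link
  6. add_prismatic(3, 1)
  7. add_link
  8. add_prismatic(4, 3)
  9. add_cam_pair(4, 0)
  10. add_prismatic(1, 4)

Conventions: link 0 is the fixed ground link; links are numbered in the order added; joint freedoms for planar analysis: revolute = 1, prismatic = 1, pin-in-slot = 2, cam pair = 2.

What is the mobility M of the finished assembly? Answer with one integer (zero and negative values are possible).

(L,J1,J2)=(1,0,0); link0 fixed
link1: (2,0,0)
link2: (3,0,0)
PS 0-2 [J2]: (3,0,1)
C 1-0 [J2]: (3,0,2)
link3: (4,0,2)
P 3-1 [J1]: (4,1,2)
link4: (5,1,2)
P 4-3 [J1]: (5,2,2)
C 4-0 [J2]: (5,2,3)
P 1-4 [J1]: (5,3,3)
Grübler: 3·4 − 2·3 − 3 = 3

M = 3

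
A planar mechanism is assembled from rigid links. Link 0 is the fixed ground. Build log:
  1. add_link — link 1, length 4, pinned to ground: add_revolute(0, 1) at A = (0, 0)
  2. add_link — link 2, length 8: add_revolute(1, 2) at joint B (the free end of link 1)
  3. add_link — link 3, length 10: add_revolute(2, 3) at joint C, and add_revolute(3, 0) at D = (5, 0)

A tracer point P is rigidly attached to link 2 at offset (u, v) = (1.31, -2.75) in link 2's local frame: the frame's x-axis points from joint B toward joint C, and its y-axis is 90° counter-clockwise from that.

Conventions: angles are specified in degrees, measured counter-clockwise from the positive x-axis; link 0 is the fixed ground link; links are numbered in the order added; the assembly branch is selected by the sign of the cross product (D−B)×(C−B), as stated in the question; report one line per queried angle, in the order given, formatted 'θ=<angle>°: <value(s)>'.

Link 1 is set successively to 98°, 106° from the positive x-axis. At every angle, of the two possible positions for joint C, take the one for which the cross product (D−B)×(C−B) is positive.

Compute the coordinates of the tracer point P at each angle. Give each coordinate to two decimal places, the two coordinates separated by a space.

A=(0,0), D=(5.00,0)
θ=98°: B = A + 4.00·(cos98°, sin98°) = (-0.5567, 3.9611)
θ=98°: |BD| = 6.8240
θ=98°: circle(B,8.00) ∩ circle(D,10.00): a=0.7742, h=7.9624
θ=98°:   candidates: C₊=(4.6957,9.9954) cross=54.336; C₋=(-4.5481,-2.9721) cross=-54.336
θ=98°:   branch + wants cross > 0 → take C=(4.6957,9.9954) (cross=54.336)
θ=98°: ex = (C−B)/|BC| = (0.6565,0.7543); ey = (-0.7543,0.6565)
θ=98°: P = B + 1.31·ex + -2.75·ey = (2.3777,3.1437)
θ=106°: B = A + 4.00·(cos106°, sin106°) = (-1.1025, 3.8450)
θ=106°: |BD| = 7.2129
θ=106°: circle(B,8.00) ∩ circle(D,10.00): a=1.1109, h=7.9225
θ=106°:   candidates: C₊=(4.0607,9.9558) cross=57.144; C₋=(-4.3860,-3.4501) cross=-57.144
θ=106°:   branch + wants cross > 0 → take C=(4.0607,9.9558) (cross=57.144)
θ=106°: ex = (C−B)/|BC| = (0.6454,0.7638); ey = (-0.7638,0.6454)
θ=106°: P = B + 1.31·ex + -2.75·ey = (1.8435,3.0708)

θ=98°: 2.38 3.14
θ=106°: 1.84 3.07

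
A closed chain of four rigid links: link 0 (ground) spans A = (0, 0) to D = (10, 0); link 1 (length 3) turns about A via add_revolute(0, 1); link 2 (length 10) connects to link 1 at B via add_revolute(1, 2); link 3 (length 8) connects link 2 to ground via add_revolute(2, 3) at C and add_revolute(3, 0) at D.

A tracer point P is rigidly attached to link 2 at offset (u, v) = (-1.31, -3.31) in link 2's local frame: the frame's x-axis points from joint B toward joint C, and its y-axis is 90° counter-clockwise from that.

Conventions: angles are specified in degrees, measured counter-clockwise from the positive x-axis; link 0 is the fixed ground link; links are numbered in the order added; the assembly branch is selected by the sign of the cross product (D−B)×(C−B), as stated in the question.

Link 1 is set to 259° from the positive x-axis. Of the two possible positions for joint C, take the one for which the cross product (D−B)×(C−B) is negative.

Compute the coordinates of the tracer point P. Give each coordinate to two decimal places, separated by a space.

A=(0,0), D=(10.00,0)
B = A + 3.00·(cos259°, sin259°) = (-0.5724, -2.9449)
|BD| = 10.9749
circle(B,10.00) ∩ circle(D,8.00): a=7.1276, h=7.0141
  candidates: C₊=(4.4117,5.7245) cross=76.979; C₋=(8.1758,-7.7893) cross=-76.979
  branch - wants cross < 0 → take C=(8.1758,-7.7893) (cross=-76.979)
ex = (C−B)/|BC| = (0.8748,-0.4844); ey = (0.4844,0.8748)
P = B + -1.31·ex + -3.31·ey = (-3.3219,-5.2059)

-3.32 -5.21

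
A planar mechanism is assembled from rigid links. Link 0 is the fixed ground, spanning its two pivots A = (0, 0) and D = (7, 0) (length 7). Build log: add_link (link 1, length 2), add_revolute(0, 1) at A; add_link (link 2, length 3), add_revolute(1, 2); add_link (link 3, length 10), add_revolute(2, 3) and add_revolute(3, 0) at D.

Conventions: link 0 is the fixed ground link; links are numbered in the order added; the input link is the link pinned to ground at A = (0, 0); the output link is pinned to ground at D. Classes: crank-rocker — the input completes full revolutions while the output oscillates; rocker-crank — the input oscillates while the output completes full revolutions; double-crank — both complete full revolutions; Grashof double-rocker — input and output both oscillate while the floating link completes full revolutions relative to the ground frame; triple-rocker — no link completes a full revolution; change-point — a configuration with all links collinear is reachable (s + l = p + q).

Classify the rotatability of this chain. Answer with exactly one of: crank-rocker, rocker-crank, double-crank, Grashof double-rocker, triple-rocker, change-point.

lengths: ground=7, input=2, coupler=3, output=10
sorted: s=2 (shortest), l=10 (longest), p+q=10
s + l = 12 vs p + q = 10
s + l > p + q → non-Grashof → no link fully rotates → triple-rocker

triple-rocker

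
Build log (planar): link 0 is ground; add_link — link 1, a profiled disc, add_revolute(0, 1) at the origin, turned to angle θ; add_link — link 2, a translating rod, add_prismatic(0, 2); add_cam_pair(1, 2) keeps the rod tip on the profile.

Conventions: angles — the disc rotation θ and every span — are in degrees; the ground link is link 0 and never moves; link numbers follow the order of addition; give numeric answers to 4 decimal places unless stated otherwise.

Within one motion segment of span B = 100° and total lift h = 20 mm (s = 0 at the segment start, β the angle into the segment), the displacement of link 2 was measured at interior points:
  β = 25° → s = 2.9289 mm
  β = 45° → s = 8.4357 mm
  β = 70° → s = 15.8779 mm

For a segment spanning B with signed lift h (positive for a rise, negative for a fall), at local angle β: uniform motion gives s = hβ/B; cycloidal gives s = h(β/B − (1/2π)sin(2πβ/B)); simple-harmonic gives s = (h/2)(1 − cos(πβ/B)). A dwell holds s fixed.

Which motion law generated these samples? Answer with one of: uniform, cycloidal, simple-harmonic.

candidates at β/B = r: uniform s = h·r (linear in β); cycloidal s = h·(r − sin(2πr)/(2π)); simple-harmonic s = (h/2)(1 − cos(πr))
β=25°: printed 2.9289 | uniform 5.0000, cycloidal 1.8169, simple-harmonic 2.9289
β=45°: printed 8.4357 | uniform 9.0000, cycloidal 8.0164, simple-harmonic 8.4357
β=70°: printed 15.8779 | uniform 14.0000, cycloidal 17.0273, simple-harmonic 15.8779
only one law matches every sample → simple-harmonic

simple-harmonic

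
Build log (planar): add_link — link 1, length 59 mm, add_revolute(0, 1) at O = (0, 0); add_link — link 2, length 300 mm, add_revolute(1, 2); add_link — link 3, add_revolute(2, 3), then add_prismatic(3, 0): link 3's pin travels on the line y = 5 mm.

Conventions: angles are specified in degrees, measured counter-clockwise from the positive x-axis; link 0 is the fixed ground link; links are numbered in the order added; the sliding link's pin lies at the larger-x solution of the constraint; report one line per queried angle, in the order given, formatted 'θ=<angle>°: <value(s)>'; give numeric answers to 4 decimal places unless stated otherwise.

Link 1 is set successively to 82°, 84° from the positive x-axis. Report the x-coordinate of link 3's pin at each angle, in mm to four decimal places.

geometry: r = 59 mm, L = 300 mm, e = 5 mm
θ=82°: crank pin P = (r cos θ, r sin θ) = (8.211213, 58.425816)
θ=82°: h = r sin θ − e = 58.425816 − 5 = 53.425816
θ=82°: x = r cos θ + √(L² − h²) = 8.211213 + 295.204475 = 303.415688
θ=84°: crank pin P = (r cos θ, r sin θ) = (6.167179, 58.676792)
θ=84°: h = r sin θ − e = 58.676792 − 5 = 53.676792
θ=84°: x = r cos θ + √(L² − h²) = 6.167179 + 295.158944 = 301.326123

θ=82°: 303.4157
θ=84°: 301.3261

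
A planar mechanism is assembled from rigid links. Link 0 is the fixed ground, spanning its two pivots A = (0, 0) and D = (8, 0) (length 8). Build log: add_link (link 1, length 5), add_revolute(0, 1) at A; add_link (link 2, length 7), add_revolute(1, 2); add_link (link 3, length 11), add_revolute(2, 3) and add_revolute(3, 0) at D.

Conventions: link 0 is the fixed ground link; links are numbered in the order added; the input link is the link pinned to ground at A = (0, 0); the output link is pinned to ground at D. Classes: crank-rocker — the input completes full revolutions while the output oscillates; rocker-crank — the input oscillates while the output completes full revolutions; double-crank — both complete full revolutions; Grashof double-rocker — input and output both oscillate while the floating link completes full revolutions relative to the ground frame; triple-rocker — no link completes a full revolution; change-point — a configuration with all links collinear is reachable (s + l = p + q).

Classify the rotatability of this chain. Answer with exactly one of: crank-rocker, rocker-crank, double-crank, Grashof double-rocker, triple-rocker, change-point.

lengths: ground=8, input=5, coupler=7, output=11
sorted: s=5 (shortest), l=11 (longest), p+q=15
s + l = 16 vs p + q = 15
s + l > p + q → non-Grashof → no link fully rotates → triple-rocker

triple-rocker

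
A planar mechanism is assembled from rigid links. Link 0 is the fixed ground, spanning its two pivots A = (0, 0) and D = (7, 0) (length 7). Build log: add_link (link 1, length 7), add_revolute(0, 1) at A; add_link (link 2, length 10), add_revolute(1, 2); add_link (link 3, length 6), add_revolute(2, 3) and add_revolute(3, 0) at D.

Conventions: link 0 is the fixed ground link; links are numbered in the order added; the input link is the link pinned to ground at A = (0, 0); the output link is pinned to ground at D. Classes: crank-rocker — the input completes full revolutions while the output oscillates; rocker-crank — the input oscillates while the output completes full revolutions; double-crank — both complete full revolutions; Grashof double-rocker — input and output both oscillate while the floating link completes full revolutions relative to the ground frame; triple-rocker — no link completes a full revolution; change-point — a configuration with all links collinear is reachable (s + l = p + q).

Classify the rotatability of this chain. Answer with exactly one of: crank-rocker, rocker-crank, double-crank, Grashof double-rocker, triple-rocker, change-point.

lengths: ground=7, input=7, coupler=10, output=6
sorted: s=6 (shortest), l=10 (longest), p+q=14
s + l = 16 vs p + q = 14
s + l > p + q → non-Grashof → no link fully rotates → triple-rocker

triple-rocker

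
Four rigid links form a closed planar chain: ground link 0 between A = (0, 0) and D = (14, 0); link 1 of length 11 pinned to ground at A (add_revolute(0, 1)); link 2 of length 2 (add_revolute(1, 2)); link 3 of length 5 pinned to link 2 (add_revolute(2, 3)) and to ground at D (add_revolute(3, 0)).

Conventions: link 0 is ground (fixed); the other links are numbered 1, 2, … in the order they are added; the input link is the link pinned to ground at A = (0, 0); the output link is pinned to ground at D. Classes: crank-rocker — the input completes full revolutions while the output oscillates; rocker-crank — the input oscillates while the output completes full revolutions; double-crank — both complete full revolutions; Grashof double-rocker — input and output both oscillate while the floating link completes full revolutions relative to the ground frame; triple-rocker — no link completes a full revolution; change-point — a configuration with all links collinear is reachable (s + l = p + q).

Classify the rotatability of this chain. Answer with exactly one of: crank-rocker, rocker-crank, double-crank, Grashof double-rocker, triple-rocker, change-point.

lengths: ground=14, input=11, coupler=2, output=5
sorted: s=2 (shortest), l=14 (longest), p+q=16
s + l = 16 vs p + q = 16
s + l = p + q → change-point (collinear configuration reachable)

change-point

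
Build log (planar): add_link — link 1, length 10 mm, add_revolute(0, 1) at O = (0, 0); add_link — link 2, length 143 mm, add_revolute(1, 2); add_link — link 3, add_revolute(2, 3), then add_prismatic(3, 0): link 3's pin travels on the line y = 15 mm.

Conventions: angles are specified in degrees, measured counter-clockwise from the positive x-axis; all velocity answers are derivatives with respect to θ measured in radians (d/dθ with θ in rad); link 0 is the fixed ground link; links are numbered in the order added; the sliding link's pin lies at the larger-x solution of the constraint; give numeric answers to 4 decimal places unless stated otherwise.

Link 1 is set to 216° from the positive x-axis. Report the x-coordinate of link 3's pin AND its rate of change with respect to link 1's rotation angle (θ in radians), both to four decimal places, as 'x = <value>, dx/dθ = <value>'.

geometry: r = 10 mm, L = 143 mm, e = 15 mm
crank pin P = (r cos θ, r sin θ) = (-8.090170, -5.877853)
h = r sin θ − e = -5.877853 − 15 = -20.877853
x = r cos θ + √(L² − h²) = -8.090170 + 141.467718 = 133.377548
dx/dθ = −r sin θ − h·r cos θ/√(L² − h²) (θ in radians; h = -20.877853) = 4.683903

x = 133.3775, dx/dθ = 4.6839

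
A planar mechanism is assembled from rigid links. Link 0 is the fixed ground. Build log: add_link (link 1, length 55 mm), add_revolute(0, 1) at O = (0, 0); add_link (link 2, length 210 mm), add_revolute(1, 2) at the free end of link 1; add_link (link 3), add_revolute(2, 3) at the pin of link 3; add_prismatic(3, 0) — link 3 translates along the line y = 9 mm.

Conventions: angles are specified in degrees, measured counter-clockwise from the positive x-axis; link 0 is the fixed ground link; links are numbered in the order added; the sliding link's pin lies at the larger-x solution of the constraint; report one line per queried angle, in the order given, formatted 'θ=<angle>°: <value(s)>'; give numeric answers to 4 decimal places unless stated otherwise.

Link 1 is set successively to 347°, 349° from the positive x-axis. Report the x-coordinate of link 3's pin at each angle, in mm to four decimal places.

geometry: r = 55 mm, L = 210 mm, e = 9 mm
θ=347°: crank pin P = (r cos θ, r sin θ) = (53.590354, -12.372308)
θ=347°: h = r sin θ − e = -12.372308 − 9 = -21.372308
θ=347°: x = r cos θ + √(L² − h²) = 53.590354 + 208.909608 = 262.499962
θ=349°: crank pin P = (r cos θ, r sin θ) = (53.989495, -10.494495)
θ=349°: h = r sin θ − e = -10.494495 − 9 = -19.494495
θ=349°: x = r cos θ + √(L² − h²) = 53.989495 + 209.093196 = 263.082691

θ=347°: 262.5000
θ=349°: 263.0827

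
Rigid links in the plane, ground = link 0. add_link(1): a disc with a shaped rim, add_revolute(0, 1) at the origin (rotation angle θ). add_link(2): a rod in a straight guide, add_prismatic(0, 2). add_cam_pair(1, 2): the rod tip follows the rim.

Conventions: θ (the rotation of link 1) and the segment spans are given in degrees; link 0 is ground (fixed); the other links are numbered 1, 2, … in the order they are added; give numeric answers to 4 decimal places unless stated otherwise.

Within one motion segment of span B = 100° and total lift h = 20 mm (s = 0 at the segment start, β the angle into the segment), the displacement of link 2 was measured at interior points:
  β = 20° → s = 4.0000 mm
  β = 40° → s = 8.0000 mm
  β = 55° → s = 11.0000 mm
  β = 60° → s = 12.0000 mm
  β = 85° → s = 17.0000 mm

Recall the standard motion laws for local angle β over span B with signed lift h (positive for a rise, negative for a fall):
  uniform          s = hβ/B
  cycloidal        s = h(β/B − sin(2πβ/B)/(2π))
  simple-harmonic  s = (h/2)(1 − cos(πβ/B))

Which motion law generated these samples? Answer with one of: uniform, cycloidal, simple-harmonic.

candidates at β/B = r: uniform s = h·r (linear in β); cycloidal s = h·(r − sin(2πr)/(2π)); simple-harmonic s = (h/2)(1 − cos(πr))
β=20°: printed 4.0000 | uniform 4.0000, cycloidal 0.9727, simple-harmonic 1.9098
β=40°: printed 8.0000 | uniform 8.0000, cycloidal 6.1290, simple-harmonic 6.9098
β=55°: printed 11.0000 | uniform 11.0000, cycloidal 11.9836, simple-harmonic 11.5643
β=60°: printed 12.0000 | uniform 12.0000, cycloidal 13.8710, simple-harmonic 13.0902
β=85°: printed 17.0000 | uniform 17.0000, cycloidal 19.5752, simple-harmonic 18.9101
only one law matches every sample → uniform

uniform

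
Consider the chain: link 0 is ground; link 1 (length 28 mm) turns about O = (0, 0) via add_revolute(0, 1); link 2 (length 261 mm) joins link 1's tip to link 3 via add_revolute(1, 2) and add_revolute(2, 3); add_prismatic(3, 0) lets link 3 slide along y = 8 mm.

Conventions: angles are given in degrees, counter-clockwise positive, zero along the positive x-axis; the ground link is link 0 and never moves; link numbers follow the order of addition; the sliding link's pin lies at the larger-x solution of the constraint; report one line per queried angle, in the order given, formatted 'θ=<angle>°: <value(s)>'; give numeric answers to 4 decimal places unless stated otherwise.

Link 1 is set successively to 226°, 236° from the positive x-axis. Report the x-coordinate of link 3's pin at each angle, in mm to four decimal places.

geometry: r = 28 mm, L = 261 mm, e = 8 mm
θ=226°: crank pin P = (r cos θ, r sin θ) = (-19.450434, -20.141514)
θ=226°: h = r sin θ − e = -20.141514 − 8 = -28.141514
θ=226°: x = r cos θ + √(L² − h²) = -19.450434 + 259.478429 = 240.027995
θ=236°: crank pin P = (r cos θ, r sin θ) = (-15.657401, -23.213052)
θ=236°: h = r sin θ − e = -23.213052 − 8 = -31.213052
θ=236°: x = r cos θ + √(L² − h²) = -15.657401 + 259.126891 = 243.469489

θ=226°: 240.0280
θ=236°: 243.4695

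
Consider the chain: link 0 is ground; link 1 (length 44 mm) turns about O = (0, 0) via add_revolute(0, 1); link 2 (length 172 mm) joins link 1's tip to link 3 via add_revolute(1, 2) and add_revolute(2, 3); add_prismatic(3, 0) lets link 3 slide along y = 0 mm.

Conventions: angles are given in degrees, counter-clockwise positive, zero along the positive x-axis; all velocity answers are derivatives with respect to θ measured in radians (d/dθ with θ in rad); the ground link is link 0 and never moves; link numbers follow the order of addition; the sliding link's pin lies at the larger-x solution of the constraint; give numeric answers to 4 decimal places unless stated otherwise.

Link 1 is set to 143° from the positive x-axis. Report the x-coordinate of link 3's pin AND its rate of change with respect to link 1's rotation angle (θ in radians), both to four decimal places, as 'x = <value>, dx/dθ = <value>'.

geometry: r = 44 mm, L = 172 mm, e = 0 mm
crank pin P = (r cos θ, r sin θ) = (-35.139962, 26.479861)
h = r sin θ − e = 26.479861 − 0 = 26.479861
x = r cos θ + √(L² − h²) = -35.139962 + 169.949454 = 134.809492
dx/dθ = −r sin θ − h·r cos θ/√(L² − h²) (θ in radians; h = 26.479861) = -21.004696

x = 134.8095, dx/dθ = -21.0047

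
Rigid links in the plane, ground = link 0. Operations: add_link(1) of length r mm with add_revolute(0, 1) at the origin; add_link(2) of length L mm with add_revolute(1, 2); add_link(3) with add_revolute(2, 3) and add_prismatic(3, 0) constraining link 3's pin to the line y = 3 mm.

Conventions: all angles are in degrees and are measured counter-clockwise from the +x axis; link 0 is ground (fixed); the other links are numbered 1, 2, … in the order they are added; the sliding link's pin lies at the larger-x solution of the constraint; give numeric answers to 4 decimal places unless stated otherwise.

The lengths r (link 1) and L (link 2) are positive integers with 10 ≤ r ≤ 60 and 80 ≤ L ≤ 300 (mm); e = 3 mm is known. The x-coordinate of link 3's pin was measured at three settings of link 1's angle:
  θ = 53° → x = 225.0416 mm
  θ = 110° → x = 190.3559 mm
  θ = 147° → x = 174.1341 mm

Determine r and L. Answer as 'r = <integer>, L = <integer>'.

constraint per measurement: (x − r cos θ)² + (r sin θ − e)² = L²
subtracting the θ₁ and θ₂ equations cancels the r² and L² terms:
r = (x₁² − x₂²) / (2[(x₁cos θ₁ + e sin θ₁) − (x₂cos θ₂ + e sin θ₂)]) = 36.0000 → r = 36
L² = (x₁ − r cos θ₁)² + (r sin θ₁ − e)² = 42025.0105 → L = 205.0000 → L = 205
check at θ₃=147°: x = 174.1341 (printed 174.1341) ✓

r = 36, L = 205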